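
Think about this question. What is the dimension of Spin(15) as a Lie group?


Spin(n) double-covers SO(n); both have Lie algebra so(n) of dimension n(n-1)/2.
n = 15
n(n-1) = 15 * 14 = 210
dim Spin(15) = 210/2 = 105


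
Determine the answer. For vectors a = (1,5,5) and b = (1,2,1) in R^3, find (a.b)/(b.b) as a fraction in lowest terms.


Projection coefficient = (a . b) / (b . b)
a . b = 1*1 + 5*2 + 5*1
= 1 + 10 + 5 = 16
b . b = 1^2 + 2^2 + 1^2
= 1 + 4 + 1 = 6
Coefficient = 16/6
In lowest terms: 8/3


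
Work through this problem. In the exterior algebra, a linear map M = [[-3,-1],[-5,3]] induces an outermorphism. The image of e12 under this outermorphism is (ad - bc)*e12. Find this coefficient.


The outermorphism of a linear map f sends e1^e2 to f(e1)^f(e2).
f(e1) = -3*e1 - 5*e2
f(e2) = -1*e1 + 3*e2
f(e1) ^ f(e2) = (-3*e1 - 5*e2) ^ (-1*e1 + 3*e2)
= (-3)*3*e12 + (-5)*(-1)*e21
= (-9 - 5)*e12
= -14*e12
Coefficient = -14


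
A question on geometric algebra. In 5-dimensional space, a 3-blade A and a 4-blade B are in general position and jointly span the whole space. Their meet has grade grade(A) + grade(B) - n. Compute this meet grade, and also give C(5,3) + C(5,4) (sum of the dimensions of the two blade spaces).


Meet grade = grade(A) + grade(B) - n
= 3 + 4 - 5 = 2
C(5,3) = 10
C(5,4) = 5
dim_A + dim_B = 10 + 5 = 15


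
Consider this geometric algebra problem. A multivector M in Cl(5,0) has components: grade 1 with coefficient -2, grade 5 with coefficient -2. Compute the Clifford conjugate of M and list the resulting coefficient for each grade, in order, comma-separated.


Clifford conjugate sign for grade k: (-1)^(k(k+1)/2)
Grade 1: (-1)^(1*2/2) = (-1)^1 = -1, coeff -2 -> 2
Grade 5: (-1)^(5*6/2) = (-1)^15 = -1, coeff -2 -> 2
Conjugated coefficients: 2, 2


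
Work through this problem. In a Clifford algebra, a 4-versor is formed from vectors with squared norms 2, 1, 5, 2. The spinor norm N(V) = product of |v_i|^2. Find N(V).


Spinor norm N(V) = |v1|^2 * |v2|^2 * ... * |v4|^2
= 2 * 1 * 5 * 2
Running product: 2, 2, 10, 20
N(V) = 20


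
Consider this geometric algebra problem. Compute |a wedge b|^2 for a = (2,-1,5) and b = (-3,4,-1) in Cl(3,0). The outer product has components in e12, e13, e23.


a wedge b = (a1*b2 - a2*b1)*e12 + (a1*b3 - a3*b1)*e13 + (a2*b3 - a3*b2)*e23
e12 coeff: 2*4 - (-1)*(-3) = 8 - 3 = 5
e13 coeff: 2*(-1) - 5*(-3) = -2 - (-15) = 13
e23 coeff: (-1)*(-1) - 5*4 = 1 - 20 = -19
|a wedge b|^2 = 5^2 + 13^2 + (-19)^2
= 25 + 169 + 361
= 555


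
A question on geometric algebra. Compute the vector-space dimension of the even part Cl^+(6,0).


Even subalgebra dimension = 2^(n-1)
n = 6 + 0 = 6
2^(6 - 1) = 2^5 = 32
Verification: sum of C(6,k) for even k = 1 + 15 + 15 + 1 = 32
Result = 32


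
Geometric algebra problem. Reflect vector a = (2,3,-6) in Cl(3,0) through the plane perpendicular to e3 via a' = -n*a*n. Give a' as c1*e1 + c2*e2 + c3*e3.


Reflection formula: a' = -n*a*n, with n = e3 (unit vector, n^2 = 1).
For reflection through hyperplane perp to e3:
The component along e3 flips sign, others stay.
a = (2, 3, -6)
a' = (2, 3, 6)
a' = 2*e1 + 3*e2 + 6*e3


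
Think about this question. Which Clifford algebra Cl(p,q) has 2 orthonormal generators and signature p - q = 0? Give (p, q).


We need p + q = 2 and p - q = 0.
Adding: 2p = 2 + 0 = 2, so p = 1.
Then q = 2 - 1 = 1.
(p, q) = (1, 1)


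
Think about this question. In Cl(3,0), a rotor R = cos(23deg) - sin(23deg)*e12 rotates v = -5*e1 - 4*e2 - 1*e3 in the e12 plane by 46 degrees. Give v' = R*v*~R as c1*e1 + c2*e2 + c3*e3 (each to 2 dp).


Rotor R = cos(23deg) - sin(23deg)*e12
Rotation angle theta = 2 * 23 = 46 degrees in the e12 plane (e1 -> e2).
The component perpendicular to the plane (e3) is invariant: v'_3 = v3 = -1.00
cos(46deg) = 0.6947, sin(46deg) = 0.7193
v'_1 = v1*cos(theta) - v2*sin(theta) = -5*0.6947 - (-4)*0.7193 = -0.60
v'_2 = v1*sin(theta) + v2*cos(theta) = -5*0.7193 + (-4)*0.6947 = -6.38
v' = -0.60*e1 - 6.38*e2 - 1.00*e3


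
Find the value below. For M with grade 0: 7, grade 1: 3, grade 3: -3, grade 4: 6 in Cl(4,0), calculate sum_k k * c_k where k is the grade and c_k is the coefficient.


Grade-weighted sum = sum of grade_k * coefficient_k
0*7 = 0
1*3 = 3
3*(-3) = -9
4*6 = 24
Total = 0 + 3 + (-9) + 24 = 18


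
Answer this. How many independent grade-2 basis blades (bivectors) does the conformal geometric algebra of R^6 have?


The conformal model of R^6 uses Cl(7,1) with m = 6 + 2 = 8 generators.
Number of grade-2 blades = C(m, 2) = C(8, 2)
= 8*7/2 = 28


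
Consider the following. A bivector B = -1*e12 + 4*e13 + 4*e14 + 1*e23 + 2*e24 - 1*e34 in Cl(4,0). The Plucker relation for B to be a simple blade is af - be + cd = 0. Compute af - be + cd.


Plucker relation: af - be + cd
a*f = (-1)*(-1) = 1
b*e = 4*2 = 8
c*d = 4*1 = 4
af - be + cd = 1 - 8 + 4
= -3


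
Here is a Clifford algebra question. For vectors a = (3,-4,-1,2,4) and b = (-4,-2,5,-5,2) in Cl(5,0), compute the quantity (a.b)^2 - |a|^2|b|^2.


a . b = 3*(-4) + (-4)*(-2) + (-1)*5 + 2*(-5) + 4*2
= -12 + 8 + (-5) + (-10) + 8 = -11
|a|^2 = 3^2 + (-4)^2 + (-1)^2 + 2^2 + 4^2 = 46
|b|^2 = (-4)^2 + (-2)^2 + 5^2 + (-5)^2 + 2^2 = 74
(a.b)^2 = (-11)^2 = 121
|a|^2 * |b|^2 = 46 * 74 = 3404
Result = 121 - 3404 = -3283


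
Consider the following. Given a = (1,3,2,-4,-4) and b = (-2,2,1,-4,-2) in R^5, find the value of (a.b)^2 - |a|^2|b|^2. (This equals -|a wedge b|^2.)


a . b = 1*(-2) + 3*2 + 2*1 + (-4)*(-4) + (-4)*(-2)
= -2 + 6 + 2 + 16 + 8 = 30
|a|^2 = 1^2 + 3^2 + 2^2 + (-4)^2 + (-4)^2 = 46
|b|^2 = (-2)^2 + 2^2 + 1^2 + (-4)^2 + (-2)^2 = 29
(a.b)^2 = 30^2 = 900
|a|^2 * |b|^2 = 46 * 29 = 1334
Result = 900 - 1334 = -434


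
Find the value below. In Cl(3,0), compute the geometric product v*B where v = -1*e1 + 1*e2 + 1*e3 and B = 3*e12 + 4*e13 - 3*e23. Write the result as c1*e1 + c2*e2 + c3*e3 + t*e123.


vB has grade-1 (vector) and grade-3 (trivector) parts: vB = (v _| B) + (v ^ B).
Vector part <vB>_1:
  e1: -v2*b12 - v3*b13 = -(1)*(3) - (1)*(4) = -7
  e2: v1*b12 - v3*b23 = (-1)*(3) - (1)*(-3) = 0
  e3: v1*b13 + v2*b23 = (-1)*(4) + (1)*(-3) = -7
Trivector part <vB>_3:
  e123: v1*b23 - v2*b13 + v3*b12 = (-1)*(-3) - (1)*(4) + (1)*(3) = 2
vB = -7*e1 + 0*e2 - 7*e3 + 2*e123


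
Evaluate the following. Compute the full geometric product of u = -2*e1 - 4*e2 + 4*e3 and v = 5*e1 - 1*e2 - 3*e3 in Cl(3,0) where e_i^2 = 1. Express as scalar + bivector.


In Cl(3,0): e_i^2 = 1, e_ie_j = -e_je_i for i != j.
Scalar part = u . v = (-2)*5 + (-4)*(-1) + 4*(-3)
= -10 + 4 + (-12) = -18
e12 coeff = (-2)*(-1) - (-4)*5 = 2 - (-20) = 22
e13 coeff = (-2)*(-3) - 4*5 = 6 - 20 = -14
e23 coeff = (-4)*(-3) - 4*(-1) = 12 - (-4) = 16
uv = -18 + 22*e12 - 14*e13 + 16*e23


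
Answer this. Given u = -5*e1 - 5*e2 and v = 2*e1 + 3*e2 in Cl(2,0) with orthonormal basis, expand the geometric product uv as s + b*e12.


Expand: (-5*e1 - 5*e2)(2*e1 + 3*e2)
= (-5)*2*e1e1 + (-5)*3*e1e2 + (-5)*2*e2e1 + (-5)*3*e2e2
Using e1^2 = e2^2 = 1, e2e1 = -e1e2:
Scalar part s = (-5)*2 + (-5)*3 = -10 + (-15) = -25
Bivector part b = (-5)*3 - (-5)*2 = -15 - (-10) = -5
uv = -25 - 5*e12


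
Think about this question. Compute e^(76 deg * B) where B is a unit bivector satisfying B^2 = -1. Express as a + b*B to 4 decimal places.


For a unit bivector B with B^2 = -1, the exponential series gives
e^(theta*B) = cos(theta) + sin(theta)*B (the GA analogue of Euler's formula).
theta = 76 degrees = 1.32645 rad
cos(76 deg) = 0.2419
sin(76 deg) = 0.9703
exp(theta*B) = 0.2419 + 0.9703*B


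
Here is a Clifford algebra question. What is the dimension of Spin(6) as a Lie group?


Spin(n) double-covers SO(n); both have Lie algebra so(n) of dimension n(n-1)/2.
n = 6
n(n-1) = 6 * 5 = 30
dim Spin(6) = 30/2 = 15


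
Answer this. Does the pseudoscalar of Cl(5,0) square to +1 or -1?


The pseudoscalar I = e1...e_n (product of all n generators) of Cl(p,q) satisfies I^2 = (-1)^(q + n(n-1)/2).
p = 5, q = 0, n = p + q = 5
n(n-1)/2 = 5 * 4 / 2 = 10
Exponent = q + n(n-1)/2 = 0 + 10 = 10
I^2 = (-1)^10 = +1


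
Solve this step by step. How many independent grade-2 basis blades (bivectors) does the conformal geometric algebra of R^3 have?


The conformal model of R^3 uses Cl(4,1) with m = 3 + 2 = 5 generators.
Number of grade-2 blades = C(m, 2) = C(5, 2)
= 5*4/2 = 10


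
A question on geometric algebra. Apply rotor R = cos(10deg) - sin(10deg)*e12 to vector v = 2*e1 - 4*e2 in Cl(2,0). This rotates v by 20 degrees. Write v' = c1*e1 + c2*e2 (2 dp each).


Rotor R = cos(10deg) - sin(10deg)*e12
Rotation angle theta = 2 * 10 = 20 degrees
v' = R*v*~R rotates v by theta.
cos(20deg) = 0.9397, sin(20deg) = 0.3420
v'_1 = 2*cos(20deg) - (-4)*sin(20deg)
= 2*0.9397 - (-4)*0.3420
= 3.25
v'_2 = 2*sin(20deg) + (-4)*cos(20deg)
= 2*0.3420 + (-4)*0.9397
= -3.07
v' = 3.25*e1 - 3.07*e2


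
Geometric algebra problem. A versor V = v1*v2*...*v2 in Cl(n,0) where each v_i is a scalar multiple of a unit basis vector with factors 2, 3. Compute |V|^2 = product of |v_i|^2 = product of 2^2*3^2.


Each vector v_i has |v_i|^2 = s_i^2
Squared scales: 2^2 = 4, 3^2 = 9
|V|^2 = 4 * 9
= 36


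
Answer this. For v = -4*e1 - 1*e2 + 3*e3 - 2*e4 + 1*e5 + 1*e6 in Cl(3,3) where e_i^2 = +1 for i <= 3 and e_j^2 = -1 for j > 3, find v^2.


v^2 = sum of c_i^2 * e_i^2
Positive signature terms (e_i^2 = +1): (-4)^2 + (-1)^2 + 3^2 = 26
Negative signature terms (e_j^2 = -1): (-2)^2 + 1^2 + 1^2 = 6
v^2 = 26 - 6 = 20


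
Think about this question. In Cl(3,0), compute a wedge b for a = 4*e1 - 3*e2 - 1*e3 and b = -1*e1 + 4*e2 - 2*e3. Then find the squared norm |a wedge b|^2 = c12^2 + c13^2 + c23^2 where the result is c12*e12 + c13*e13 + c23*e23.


a wedge b = (a1*b2 - a2*b1)*e12 + (a1*b3 - a3*b1)*e13 + (a2*b3 - a3*b2)*e23
e12 coeff: 4*4 - (-3)*(-1) = 16 - 3 = 13
e13 coeff: 4*(-2) - (-1)*(-1) = -8 - 1 = -9
e23 coeff: (-3)*(-2) - (-1)*4 = 6 - (-4) = 10
|a wedge b|^2 = 13^2 + (-9)^2 + 10^2
= 169 + 81 + 100
= 350


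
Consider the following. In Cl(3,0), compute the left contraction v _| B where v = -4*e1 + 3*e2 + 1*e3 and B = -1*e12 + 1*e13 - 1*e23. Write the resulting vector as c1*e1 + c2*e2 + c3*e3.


Left contraction v _| B = <vB>_1 (grade-1 part of the geometric product vB).
Using e1_|e12 = e2, e2_|e12 = -e1, e1_|e13 = e3, e3_|e13 = -e1, e2_|e23 = e3, e3_|e23 = -e2:
e1 coeff: -v2*b12 - v3*b13 = -(3)*(-1) - (1)*(1) = 2
e2 coeff: v1*b12 - v3*b23 = (-4)*(-1) - (1)*(-1) = 5
e3 coeff: v1*b13 + v2*b23 = (-4)*(1) + (3)*(-1) = -7
v _| B = 2*e1 + 5*e2 - 7*e3


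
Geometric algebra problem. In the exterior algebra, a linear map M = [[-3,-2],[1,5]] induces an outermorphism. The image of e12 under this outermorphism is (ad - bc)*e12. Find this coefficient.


The outermorphism of a linear map f sends e1^e2 to f(e1)^f(e2).
f(e1) = -3*e1 + 1*e2
f(e2) = -2*e1 + 5*e2
f(e1) ^ f(e2) = (-3*e1 + 1*e2) ^ (-2*e1 + 5*e2)
= (-3)*5*e12 + 1*(-2)*e21
= (-15 - (-2))*e12
= -13*e12
Coefficient = -13


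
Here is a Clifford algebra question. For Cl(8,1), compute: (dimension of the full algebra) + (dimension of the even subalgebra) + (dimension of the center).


n = 8 + 1 = 9
Total dim = 2^9 = 512
Even subalgebra dim = 2^8 = 256
n is odd, so center dim = 2
Sum = 512 + 256 + 2 = 770


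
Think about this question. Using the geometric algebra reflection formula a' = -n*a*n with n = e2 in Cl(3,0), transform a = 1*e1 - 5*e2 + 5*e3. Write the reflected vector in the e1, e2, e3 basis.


Reflection formula: a' = -n*a*n, with n = e2 (unit vector, n^2 = 1).
For reflection through hyperplane perp to e2:
The component along e2 flips sign, others stay.
a = (1, -5, 5)
a' = (1, 5, 5)
a' = 1*e1 + 5*e2 + 5*e3


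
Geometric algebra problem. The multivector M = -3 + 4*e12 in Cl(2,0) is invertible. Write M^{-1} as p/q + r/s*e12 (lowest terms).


M = -3 + 4*e12, where e12^2 = -1.
Since M commutes with its reverse ~M = a - b*e12, M * ~M = a^2 - b^2*e12^2 = a^2 + b^2.
So M^{-1} = ~M / (a^2 + b^2) = (a - b*e12)/(a^2 + b^2).
a^2 + b^2 = 9 + 16 = 25
Scalar part = -3/25 = -3/25
Bivector coeff = -4/25 = -4/25
M^{-1} = -3/25 - 4/25*e12


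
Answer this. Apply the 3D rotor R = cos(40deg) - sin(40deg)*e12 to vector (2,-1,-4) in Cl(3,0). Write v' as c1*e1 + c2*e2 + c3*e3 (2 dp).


Rotor R = cos(40deg) - sin(40deg)*e12
Rotation angle theta = 2 * 40 = 80 degrees in the e12 plane (e1 -> e2).
The component perpendicular to the plane (e3) is invariant: v'_3 = v3 = -4.00
cos(80deg) = 0.1736, sin(80deg) = 0.9848
v'_1 = v1*cos(theta) - v2*sin(theta) = 2*0.1736 - (-1)*0.9848 = 1.33
v'_2 = v1*sin(theta) + v2*cos(theta) = 2*0.9848 + (-1)*0.1736 = 1.80
v' = 1.33*e1 + 1.80*e2 - 4.00*e3


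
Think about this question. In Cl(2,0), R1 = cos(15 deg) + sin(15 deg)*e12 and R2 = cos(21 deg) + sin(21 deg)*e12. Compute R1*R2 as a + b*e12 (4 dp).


Same-plane rotors commute and their half-angles add:
R1*R2 = cos(a1 + a2) + sin(a1 + a2)*e12.
a1 + a2 = 15 + 21 = 36 deg
cos(36 deg) = 0.8090
sin(36 deg) = 0.5878
R1*R2 = 0.8090 + 0.5878*e12


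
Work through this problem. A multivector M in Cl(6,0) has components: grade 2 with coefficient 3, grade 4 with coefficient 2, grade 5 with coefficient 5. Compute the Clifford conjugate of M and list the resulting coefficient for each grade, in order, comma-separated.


Clifford conjugate sign for grade k: (-1)^(k(k+1)/2)
Grade 2: (-1)^(2*3/2) = (-1)^3 = -1, coeff 3 -> -3
Grade 4: (-1)^(4*5/2) = (-1)^10 = 1, coeff 2 -> 2
Grade 5: (-1)^(5*6/2) = (-1)^15 = -1, coeff 5 -> -5
Conjugated coefficients: -3, 2, -5


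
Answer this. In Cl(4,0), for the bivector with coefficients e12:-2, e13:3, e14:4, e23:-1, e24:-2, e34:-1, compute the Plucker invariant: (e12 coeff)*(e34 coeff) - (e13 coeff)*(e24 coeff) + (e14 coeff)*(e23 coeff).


Plucker relation: af - be + cd
a*f = (-2)*(-1) = 2
b*e = 3*(-2) = -6
c*d = 4*(-1) = -4
af - be + cd = 2 - (-6) + (-4)
= 4


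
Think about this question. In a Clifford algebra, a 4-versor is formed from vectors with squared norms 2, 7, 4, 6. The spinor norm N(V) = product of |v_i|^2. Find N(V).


Spinor norm N(V) = |v1|^2 * |v2|^2 * ... * |v4|^2
= 2 * 7 * 4 * 6
Running product: 2, 14, 56, 336
N(V) = 336


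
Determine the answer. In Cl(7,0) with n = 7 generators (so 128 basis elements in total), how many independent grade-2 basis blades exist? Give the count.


Number of grade-k basis blades in Cl(p,q) with n = p + q is C(n, k).
n = 7 + 0 = 7
C(7, 2) = 7! / (2! * 5!)
= 5040 / (2 * 120)
= 21


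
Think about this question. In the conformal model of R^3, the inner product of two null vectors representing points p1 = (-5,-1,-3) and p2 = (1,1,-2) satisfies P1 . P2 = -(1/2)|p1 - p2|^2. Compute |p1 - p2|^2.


p1 - p2 = (-6, -2, -1)
|p1 - p2|^2 = (-6)^2 + (-2)^2 + (-1)^2
= 36 + 4 + 1
= 41


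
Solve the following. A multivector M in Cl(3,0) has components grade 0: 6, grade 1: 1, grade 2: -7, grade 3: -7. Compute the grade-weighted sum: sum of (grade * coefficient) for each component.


Grade-weighted sum = sum of grade_k * coefficient_k
0*6 = 0
1*1 = 1
2*(-7) = -14
3*(-7) = -21
Total = 0 + 1 + (-14) + (-21) = -34


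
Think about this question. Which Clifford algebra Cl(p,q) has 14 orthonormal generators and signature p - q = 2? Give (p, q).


We need p + q = 14 and p - q = 2.
Adding: 2p = 14 + 2 = 16, so p = 8.
Then q = 14 - 8 = 6.
(p, q) = (8, 6)


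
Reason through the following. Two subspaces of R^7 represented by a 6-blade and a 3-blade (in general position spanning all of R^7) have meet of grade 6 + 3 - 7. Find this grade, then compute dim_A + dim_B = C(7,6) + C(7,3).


Meet grade = grade(A) + grade(B) - n
= 6 + 3 - 7 = 2
C(7,6) = 7
C(7,3) = 35
dim_A + dim_B = 7 + 35 = 42


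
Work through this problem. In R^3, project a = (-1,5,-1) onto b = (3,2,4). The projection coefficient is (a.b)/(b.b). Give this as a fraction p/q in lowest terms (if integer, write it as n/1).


Projection coefficient = (a . b) / (b . b)
a . b = (-1)*3 + 5*2 + (-1)*4
= -3 + 10 + (-4) = 3
b . b = 3^2 + 2^2 + 4^2
= 9 + 4 + 16 = 29
Coefficient = 3/29
In lowest terms: 3/29


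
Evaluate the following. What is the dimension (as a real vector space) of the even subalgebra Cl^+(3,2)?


Even subalgebra dimension = 2^(n-1)
n = 3 + 2 = 5
2^(5 - 1) = 2^4 = 16
Verification: sum of C(5,k) for even k = 1 + 10 + 5 = 16
Result = 16


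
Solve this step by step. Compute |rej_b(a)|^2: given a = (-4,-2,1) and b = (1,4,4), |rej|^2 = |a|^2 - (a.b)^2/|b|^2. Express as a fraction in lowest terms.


|a|^2 = (-4)^2 + (-2)^2 + 1^2 = 21
|b|^2 = 1^2 + 4^2 + 4^2 = 33
a . b = (-4)*1 + (-2)*4 + 1*4 = -8
(a.b)^2 = (-8)^2 = 64
|rej|^2 = 21 - 64/33
= (693 - 64)/33
= 629/33
In lowest terms: 629/33


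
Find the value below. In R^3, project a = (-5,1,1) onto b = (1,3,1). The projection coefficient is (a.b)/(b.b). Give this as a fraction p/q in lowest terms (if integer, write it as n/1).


Projection coefficient = (a . b) / (b . b)
a . b = (-5)*1 + 1*3 + 1*1
= -5 + 3 + 1 = -1
b . b = 1^2 + 3^2 + 1^2
= 1 + 9 + 1 = 11
Coefficient = -1/11
In lowest terms: -1/11


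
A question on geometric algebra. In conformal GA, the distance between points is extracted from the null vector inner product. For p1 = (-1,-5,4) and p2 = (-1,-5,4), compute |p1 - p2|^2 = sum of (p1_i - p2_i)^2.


p1 - p2 = (0, 0, 0)
|p1 - p2|^2 = 0^2 + 0^2 + 0^2
= 0 + 0 + 0
= 0


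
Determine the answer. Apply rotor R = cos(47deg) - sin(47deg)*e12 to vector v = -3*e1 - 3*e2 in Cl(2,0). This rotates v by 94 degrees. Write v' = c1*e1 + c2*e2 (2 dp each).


Rotor R = cos(47deg) - sin(47deg)*e12
Rotation angle theta = 2 * 47 = 94 degrees
v' = R*v*~R rotates v by theta.
cos(94deg) = -0.0698, sin(94deg) = 0.9976
v'_1 = -3*cos(94deg) - (-3)*sin(94deg)
= -3*(-0.0698) - (-3)*0.9976
= 3.20
v'_2 = -3*sin(94deg) + (-3)*cos(94deg)
= -3*0.9976 + (-3)*(-0.0698)
= -2.78
v' = 3.20*e1 - 2.78*e2


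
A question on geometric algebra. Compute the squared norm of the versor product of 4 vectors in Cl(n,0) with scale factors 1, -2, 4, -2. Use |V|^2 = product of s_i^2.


Each vector v_i has |v_i|^2 = s_i^2
Squared scales: 1^2 = 1, (-2)^2 = 4, 4^2 = 16, (-2)^2 = 4
|V|^2 = 1 * 4 * 16 * 4
= 256


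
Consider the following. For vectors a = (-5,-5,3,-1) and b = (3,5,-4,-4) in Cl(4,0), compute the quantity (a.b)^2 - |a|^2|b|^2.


a . b = (-5)*3 + (-5)*5 + 3*(-4) + (-1)*(-4)
= -15 + (-25) + (-12) + 4 = -48
|a|^2 = (-5)^2 + (-5)^2 + 3^2 + (-1)^2 = 60
|b|^2 = 3^2 + 5^2 + (-4)^2 + (-4)^2 = 66
(a.b)^2 = (-48)^2 = 2304
|a|^2 * |b|^2 = 60 * 66 = 3960
Result = 2304 - 3960 = -1656


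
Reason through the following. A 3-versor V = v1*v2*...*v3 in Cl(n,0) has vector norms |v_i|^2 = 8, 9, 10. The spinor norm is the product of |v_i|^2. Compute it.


Spinor norm N(V) = |v1|^2 * |v2|^2 * ... * |v3|^2
= 8 * 9 * 10
Running product: 8, 72, 720
N(V) = 720


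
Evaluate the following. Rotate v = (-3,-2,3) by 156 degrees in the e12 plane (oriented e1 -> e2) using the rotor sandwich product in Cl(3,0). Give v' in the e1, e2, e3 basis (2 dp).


Rotor R = cos(78deg) - sin(78deg)*e12
Rotation angle theta = 2 * 78 = 156 degrees in the e12 plane (e1 -> e2).
The component perpendicular to the plane (e3) is invariant: v'_3 = v3 = 3.00
cos(156deg) = -0.9135, sin(156deg) = 0.4067
v'_1 = v1*cos(theta) - v2*sin(theta) = -3*(-0.9135) - (-2)*0.4067 = 3.55
v'_2 = v1*sin(theta) + v2*cos(theta) = -3*0.4067 + (-2)*(-0.9135) = 0.61
v' = 3.55*e1 + 0.61*e2 + 3.00*e3


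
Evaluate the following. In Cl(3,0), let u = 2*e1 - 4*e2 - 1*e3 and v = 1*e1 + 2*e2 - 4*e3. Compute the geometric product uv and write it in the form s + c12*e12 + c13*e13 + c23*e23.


In Cl(3,0): e_i^2 = 1, e_ie_j = -e_je_i for i != j.
Scalar part = u . v = 2*1 + (-4)*2 + (-1)*(-4)
= 2 + (-8) + 4 = -2
e12 coeff = 2*2 - (-4)*1 = 4 - (-4) = 8
e13 coeff = 2*(-4) - (-1)*1 = -8 - (-1) = -7
e23 coeff = (-4)*(-4) - (-1)*2 = 16 - (-2) = 18
uv = -2 + 8*e12 - 7*e13 + 18*e23


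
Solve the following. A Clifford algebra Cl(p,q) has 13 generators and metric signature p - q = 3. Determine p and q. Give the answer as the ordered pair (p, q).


We need p + q = 13 and p - q = 3.
Adding: 2p = 13 + 3 = 16, so p = 8.
Then q = 13 - 8 = 5.
(p, q) = (8, 5)


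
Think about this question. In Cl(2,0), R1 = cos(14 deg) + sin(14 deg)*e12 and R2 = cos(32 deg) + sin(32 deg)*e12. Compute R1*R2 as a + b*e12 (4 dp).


Same-plane rotors commute and their half-angles add:
R1*R2 = cos(a1 + a2) + sin(a1 + a2)*e12.
a1 + a2 = 14 + 32 = 46 deg
cos(46 deg) = 0.6947
sin(46 deg) = 0.7193
R1*R2 = 0.6947 + 0.7193*e12


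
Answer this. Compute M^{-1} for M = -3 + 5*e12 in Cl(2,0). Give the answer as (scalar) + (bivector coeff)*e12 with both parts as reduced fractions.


M = -3 + 5*e12, where e12^2 = -1.
Since M commutes with its reverse ~M = a - b*e12, M * ~M = a^2 - b^2*e12^2 = a^2 + b^2.
So M^{-1} = ~M / (a^2 + b^2) = (a - b*e12)/(a^2 + b^2).
a^2 + b^2 = 9 + 25 = 34
Scalar part = -3/34 = -3/34
Bivector coeff = -5/34 = -5/34
M^{-1} = -3/34 - 5/34*e12


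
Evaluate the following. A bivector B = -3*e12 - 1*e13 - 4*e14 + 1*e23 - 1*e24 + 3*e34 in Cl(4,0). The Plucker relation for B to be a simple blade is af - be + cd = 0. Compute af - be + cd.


Plucker relation: af - be + cd
a*f = (-3)*3 = -9
b*e = (-1)*(-1) = 1
c*d = (-4)*1 = -4
af - be + cd = -9 - 1 + (-4)
= -14


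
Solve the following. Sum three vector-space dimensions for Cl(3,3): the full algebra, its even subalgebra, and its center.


n = 3 + 3 = 6
Total dim = 2^6 = 64
Even subalgebra dim = 2^5 = 32
n is even, so center dim = 1
Sum = 64 + 32 + 1 = 97


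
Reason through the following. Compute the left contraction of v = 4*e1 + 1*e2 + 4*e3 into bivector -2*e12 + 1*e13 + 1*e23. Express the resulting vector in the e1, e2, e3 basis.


Left contraction v _| B = <vB>_1 (grade-1 part of the geometric product vB).
Using e1_|e12 = e2, e2_|e12 = -e1, e1_|e13 = e3, e3_|e13 = -e1, e2_|e23 = e3, e3_|e23 = -e2:
e1 coeff: -v2*b12 - v3*b13 = -(1)*(-2) - (4)*(1) = -2
e2 coeff: v1*b12 - v3*b23 = (4)*(-2) - (4)*(1) = -12
e3 coeff: v1*b13 + v2*b23 = (4)*(1) + (1)*(1) = 5
v _| B = -2*e1 - 12*e2 + 5*e3


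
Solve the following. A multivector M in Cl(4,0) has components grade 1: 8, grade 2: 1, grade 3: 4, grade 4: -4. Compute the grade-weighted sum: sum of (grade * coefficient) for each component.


Grade-weighted sum = sum of grade_k * coefficient_k
1*8 = 8
2*1 = 2
3*4 = 12
4*(-4) = -16
Total = 8 + 2 + 12 + (-16) = 6


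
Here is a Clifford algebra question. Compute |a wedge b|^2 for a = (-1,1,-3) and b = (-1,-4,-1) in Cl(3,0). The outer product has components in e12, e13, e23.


a wedge b = (a1*b2 - a2*b1)*e12 + (a1*b3 - a3*b1)*e13 + (a2*b3 - a3*b2)*e23
e12 coeff: (-1)*(-4) - 1*(-1) = 4 - (-1) = 5
e13 coeff: (-1)*(-1) - (-3)*(-1) = 1 - 3 = -2
e23 coeff: 1*(-1) - (-3)*(-4) = -1 - 12 = -13
|a wedge b|^2 = 5^2 + (-2)^2 + (-13)^2
= 25 + 4 + 169
= 198


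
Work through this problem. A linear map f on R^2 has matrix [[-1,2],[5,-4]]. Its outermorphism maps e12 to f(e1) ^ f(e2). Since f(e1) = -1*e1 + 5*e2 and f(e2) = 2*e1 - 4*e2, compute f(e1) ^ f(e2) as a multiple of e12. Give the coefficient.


The outermorphism of a linear map f sends e1^e2 to f(e1)^f(e2).
f(e1) = -1*e1 + 5*e2
f(e2) = 2*e1 - 4*e2
f(e1) ^ f(e2) = (-1*e1 + 5*e2) ^ (2*e1 - 4*e2)
= (-1)*(-4)*e12 + 5*2*e21
= (4 - 10)*e12
= -6*e12
Coefficient = -6


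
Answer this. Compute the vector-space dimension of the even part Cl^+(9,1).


Even subalgebra dimension = 2^(n-1)
n = 9 + 1 = 10
2^(10 - 1) = 2^9 = 512
Verification: sum of C(10,k) for even k = 1 + 45 + 210 + 210 + 45 + 1 = 512
Result = 512


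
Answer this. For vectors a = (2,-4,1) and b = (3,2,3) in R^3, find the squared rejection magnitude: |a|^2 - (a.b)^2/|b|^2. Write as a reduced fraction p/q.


|a|^2 = 2^2 + (-4)^2 + 1^2 = 21
|b|^2 = 3^2 + 2^2 + 3^2 = 22
a . b = 2*3 + (-4)*2 + 1*3 = 1
(a.b)^2 = 1^2 = 1
|rej|^2 = 21 - 1/22
= (462 - 1)/22
= 461/22
In lowest terms: 461/22


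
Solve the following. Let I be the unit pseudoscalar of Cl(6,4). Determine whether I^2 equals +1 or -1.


The pseudoscalar I = e1...e_n (product of all n generators) of Cl(p,q) satisfies I^2 = (-1)^(q + n(n-1)/2).
p = 6, q = 4, n = p + q = 10
n(n-1)/2 = 10 * 9 / 2 = 45
Exponent = q + n(n-1)/2 = 4 + 45 = 49
I^2 = (-1)^49 = -1


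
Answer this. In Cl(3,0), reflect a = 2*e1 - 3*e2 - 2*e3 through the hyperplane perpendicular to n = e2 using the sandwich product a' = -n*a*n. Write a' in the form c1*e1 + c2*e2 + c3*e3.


Reflection formula: a' = -n*a*n, with n = e2 (unit vector, n^2 = 1).
For reflection through hyperplane perp to e2:
The component along e2 flips sign, others stay.
a = (2, -3, -2)
a' = (2, 3, -2)
a' = 2*e1 + 3*e2 - 2*e3


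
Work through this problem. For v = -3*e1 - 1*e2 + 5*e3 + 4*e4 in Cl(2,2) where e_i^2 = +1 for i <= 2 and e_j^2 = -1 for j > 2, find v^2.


v^2 = sum of c_i^2 * e_i^2
Positive signature terms (e_i^2 = +1): (-3)^2 + (-1)^2 = 10
Negative signature terms (e_j^2 = -1): 5^2 + 4^2 = 41
v^2 = 10 - 41 = -31


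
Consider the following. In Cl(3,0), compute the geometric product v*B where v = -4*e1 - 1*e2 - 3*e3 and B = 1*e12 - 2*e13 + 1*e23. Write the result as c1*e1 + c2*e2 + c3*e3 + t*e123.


vB has grade-1 (vector) and grade-3 (trivector) parts: vB = (v _| B) + (v ^ B).
Vector part <vB>_1:
  e1: -v2*b12 - v3*b13 = -(-1)*(1) - (-3)*(-2) = -5
  e2: v1*b12 - v3*b23 = (-4)*(1) - (-3)*(1) = -1
  e3: v1*b13 + v2*b23 = (-4)*(-2) + (-1)*(1) = 7
Trivector part <vB>_3:
  e123: v1*b23 - v2*b13 + v3*b12 = (-4)*(1) - (-1)*(-2) + (-3)*(1) = -9
vB = -5*e1 - 1*e2 + 7*e3 - 9*e123


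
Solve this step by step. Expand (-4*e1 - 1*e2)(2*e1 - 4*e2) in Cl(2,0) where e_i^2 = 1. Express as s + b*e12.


Expand: (-4*e1 - 1*e2)(2*e1 - 4*e2)
= (-4)*2*e1e1 + (-4)*(-4)*e1e2 + (-1)*2*e2e1 + (-1)*(-4)*e2e2
Using e1^2 = e2^2 = 1, e2e1 = -e1e2:
Scalar part s = (-4)*2 + (-1)*(-4) = -8 + 4 = -4
Bivector part b = (-4)*(-4) - (-1)*2 = 16 - (-2) = 18
uv = -4 + 18*e12


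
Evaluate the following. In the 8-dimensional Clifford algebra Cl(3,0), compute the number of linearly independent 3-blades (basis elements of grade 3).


Number of grade-k basis blades in Cl(p,q) with n = p + q is C(n, k).
n = 3 + 0 = 3
C(3, 3) = 3! / (3! * 0!)
= 6 / (6 * 1)
= 1


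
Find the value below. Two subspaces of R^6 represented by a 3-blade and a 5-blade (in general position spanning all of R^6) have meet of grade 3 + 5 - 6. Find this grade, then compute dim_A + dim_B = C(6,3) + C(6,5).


Meet grade = grade(A) + grade(B) - n
= 3 + 5 - 6 = 2
C(6,3) = 20
C(6,5) = 6
dim_A + dim_B = 20 + 6 = 26


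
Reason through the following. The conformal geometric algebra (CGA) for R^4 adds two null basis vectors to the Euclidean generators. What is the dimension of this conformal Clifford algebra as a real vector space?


The conformal model of R^4 uses Cl(5,1): the 4 Euclidean generators plus two extra orthogonal generators e+ (e+^2 = +1) and e- (e-^2 = -1), from which the null vectors e0, einf are built.
Number of generators m = 4 + 2 = 6.
dim Cl(p,q) = 2^m = 2^6 = 64


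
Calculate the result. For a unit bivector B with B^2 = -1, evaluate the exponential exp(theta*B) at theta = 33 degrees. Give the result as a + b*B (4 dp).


For a unit bivector B with B^2 = -1, the exponential series gives
e^(theta*B) = cos(theta) + sin(theta)*B (the GA analogue of Euler's formula).
theta = 33 degrees = 0.575959 rad
cos(33 deg) = 0.8387
sin(33 deg) = 0.5446
exp(theta*B) = 0.8387 + 0.5446*B


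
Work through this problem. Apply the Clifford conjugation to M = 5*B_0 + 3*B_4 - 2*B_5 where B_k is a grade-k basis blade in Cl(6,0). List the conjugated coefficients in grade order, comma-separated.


Clifford conjugate sign for grade k: (-1)^(k(k+1)/2)
Grade 0: (-1)^(0*1/2) = (-1)^0 = 1, coeff 5 -> 5
Grade 4: (-1)^(4*5/2) = (-1)^10 = 1, coeff 3 -> 3
Grade 5: (-1)^(5*6/2) = (-1)^15 = -1, coeff -2 -> 2
Conjugated coefficients: 5, 3, 2


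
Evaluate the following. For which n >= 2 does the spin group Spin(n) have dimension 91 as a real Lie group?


dim Spin(n) = dim so(n) = n(n-1)/2.
Solve n(n-1)/2 = 91, i.e. n^2 - n - 182 = 0.
Discriminant = 1 + 8*91 = 729
n = (1 + sqrt(729))/2 = (1 + 27)/2 = 14


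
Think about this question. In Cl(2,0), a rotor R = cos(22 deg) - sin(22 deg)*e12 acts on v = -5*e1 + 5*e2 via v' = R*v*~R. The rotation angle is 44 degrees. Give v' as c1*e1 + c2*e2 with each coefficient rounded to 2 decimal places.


Rotor R = cos(22deg) - sin(22deg)*e12
Rotation angle theta = 2 * 22 = 44 degrees
v' = R*v*~R rotates v by theta.
cos(44deg) = 0.7193, sin(44deg) = 0.6947
v'_1 = -5*cos(44deg) - 5*sin(44deg)
= -5*0.7193 - 5*0.6947
= -7.07
v'_2 = -5*sin(44deg) + 5*cos(44deg)
= -5*0.6947 + 5*0.7193
= 0.12
v' = -7.07*e1 + 0.12*e2


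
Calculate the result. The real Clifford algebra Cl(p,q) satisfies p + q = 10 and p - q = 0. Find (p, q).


We need p + q = 10 and p - q = 0.
Adding: 2p = 10 + 0 = 10, so p = 5.
Then q = 10 - 5 = 5.
(p, q) = (5, 5)


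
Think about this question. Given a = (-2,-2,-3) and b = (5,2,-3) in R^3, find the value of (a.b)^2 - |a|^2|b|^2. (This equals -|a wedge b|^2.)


a . b = (-2)*5 + (-2)*2 + (-3)*(-3)
= -10 + (-4) + 9 = -5
|a|^2 = (-2)^2 + (-2)^2 + (-3)^2 = 17
|b|^2 = 5^2 + 2^2 + (-3)^2 = 38
(a.b)^2 = (-5)^2 = 25
|a|^2 * |b|^2 = 17 * 38 = 646
Result = 25 - 646 = -621


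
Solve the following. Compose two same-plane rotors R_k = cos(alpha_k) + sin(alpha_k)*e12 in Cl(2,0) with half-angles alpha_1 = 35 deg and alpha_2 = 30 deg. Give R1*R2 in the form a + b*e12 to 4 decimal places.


Same-plane rotors commute and their half-angles add:
R1*R2 = cos(a1 + a2) + sin(a1 + a2)*e12.
a1 + a2 = 35 + 30 = 65 deg
cos(65 deg) = 0.4226
sin(65 deg) = 0.9063
R1*R2 = 0.4226 + 0.9063*e12


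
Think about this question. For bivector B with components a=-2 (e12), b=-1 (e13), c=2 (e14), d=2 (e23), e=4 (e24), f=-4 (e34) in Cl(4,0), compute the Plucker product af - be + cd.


Plucker relation: af - be + cd
a*f = (-2)*(-4) = 8
b*e = (-1)*4 = -4
c*d = 2*2 = 4
af - be + cd = 8 - (-4) + 4
= 16


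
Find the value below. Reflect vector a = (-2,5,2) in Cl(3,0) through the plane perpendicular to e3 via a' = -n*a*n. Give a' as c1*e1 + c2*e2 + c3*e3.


Reflection formula: a' = -n*a*n, with n = e3 (unit vector, n^2 = 1).
For reflection through hyperplane perp to e3:
The component along e3 flips sign, others stay.
a = (-2, 5, 2)
a' = (-2, 5, -2)
a' = -2*e1 + 5*e2 - 2*e3


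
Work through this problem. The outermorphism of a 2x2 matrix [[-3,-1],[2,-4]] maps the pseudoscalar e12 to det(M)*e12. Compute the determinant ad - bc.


The outermorphism of a linear map f sends e1^e2 to f(e1)^f(e2).
f(e1) = -3*e1 + 2*e2
f(e2) = -1*e1 - 4*e2
f(e1) ^ f(e2) = (-3*e1 + 2*e2) ^ (-1*e1 - 4*e2)
= (-3)*(-4)*e12 + 2*(-1)*e21
= (12 - (-2))*e12
= 14*e12
Coefficient = 14


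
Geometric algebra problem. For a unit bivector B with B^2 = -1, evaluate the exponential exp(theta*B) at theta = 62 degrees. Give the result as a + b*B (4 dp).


For a unit bivector B with B^2 = -1, the exponential series gives
e^(theta*B) = cos(theta) + sin(theta)*B (the GA analogue of Euler's formula).
theta = 62 degrees = 1.082104 rad
cos(62 deg) = 0.4695
sin(62 deg) = 0.8829
exp(theta*B) = 0.4695 + 0.8829*B


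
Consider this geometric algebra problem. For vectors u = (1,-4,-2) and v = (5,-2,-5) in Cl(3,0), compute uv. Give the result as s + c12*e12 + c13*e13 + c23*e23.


In Cl(3,0): e_i^2 = 1, e_ie_j = -e_je_i for i != j.
Scalar part = u . v = 1*5 + (-4)*(-2) + (-2)*(-5)
= 5 + 8 + 10 = 23
e12 coeff = 1*(-2) - (-4)*5 = -2 - (-20) = 18
e13 coeff = 1*(-5) - (-2)*5 = -5 - (-10) = 5
e23 coeff = (-4)*(-5) - (-2)*(-2) = 20 - 4 = 16
uv = 23 + 18*e12 + 5*e13 + 16*e23


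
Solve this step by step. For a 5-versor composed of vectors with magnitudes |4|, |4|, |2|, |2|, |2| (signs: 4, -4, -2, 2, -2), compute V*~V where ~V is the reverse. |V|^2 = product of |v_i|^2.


Each vector v_i has |v_i|^2 = s_i^2
Squared scales: 4^2 = 16, (-4)^2 = 16, (-2)^2 = 4, 2^2 = 4, (-2)^2 = 4
|V|^2 = 16 * 16 * 4 * 4 * 4
= 16384


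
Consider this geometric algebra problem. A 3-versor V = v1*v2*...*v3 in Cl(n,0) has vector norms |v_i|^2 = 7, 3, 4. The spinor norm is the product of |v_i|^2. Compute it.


Spinor norm N(V) = |v1|^2 * |v2|^2 * ... * |v3|^2
= 7 * 3 * 4
Running product: 7, 21, 84
N(V) = 84


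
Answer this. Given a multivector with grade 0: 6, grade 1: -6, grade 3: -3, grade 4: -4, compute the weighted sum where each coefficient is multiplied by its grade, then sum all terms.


Grade-weighted sum = sum of grade_k * coefficient_k
0*6 = 0
1*(-6) = -6
3*(-3) = -9
4*(-4) = -16
Total = 0 + (-6) + (-9) + (-16) = -31


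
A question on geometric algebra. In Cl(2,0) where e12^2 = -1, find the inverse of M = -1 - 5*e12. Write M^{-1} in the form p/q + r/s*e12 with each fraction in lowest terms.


M = -1 - 5*e12, where e12^2 = -1.
Since M commutes with its reverse ~M = a - b*e12, M * ~M = a^2 - b^2*e12^2 = a^2 + b^2.
So M^{-1} = ~M / (a^2 + b^2) = (a - b*e12)/(a^2 + b^2).
a^2 + b^2 = 1 + 25 = 26
Scalar part = -1/26 = -1/26
Bivector coeff = 5/26 = 5/26
M^{-1} = -1/26 + 5/26*e12


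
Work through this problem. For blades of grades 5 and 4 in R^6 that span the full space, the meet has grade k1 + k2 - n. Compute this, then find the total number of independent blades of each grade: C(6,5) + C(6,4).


Meet grade = grade(A) + grade(B) - n
= 5 + 4 - 6 = 3
C(6,5) = 6
C(6,4) = 15
dim_A + dim_B = 6 + 15 = 21


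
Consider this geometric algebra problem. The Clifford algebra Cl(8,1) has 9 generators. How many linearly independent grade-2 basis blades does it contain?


Number of grade-k basis blades in Cl(p,q) with n = p + q is C(n, k).
n = 8 + 1 = 9
C(9, 2) = 9! / (2! * 7!)
= 362880 / (2 * 5040)
= 36


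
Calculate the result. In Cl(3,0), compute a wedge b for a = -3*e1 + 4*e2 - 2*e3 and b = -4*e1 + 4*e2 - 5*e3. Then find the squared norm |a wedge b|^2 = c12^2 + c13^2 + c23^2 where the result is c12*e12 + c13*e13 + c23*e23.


a wedge b = (a1*b2 - a2*b1)*e12 + (a1*b3 - a3*b1)*e13 + (a2*b3 - a3*b2)*e23
e12 coeff: (-3)*4 - 4*(-4) = -12 - (-16) = 4
e13 coeff: (-3)*(-5) - (-2)*(-4) = 15 - 8 = 7
e23 coeff: 4*(-5) - (-2)*4 = -20 - (-8) = -12
|a wedge b|^2 = 4^2 + 7^2 + (-12)^2
= 16 + 49 + 144
= 209


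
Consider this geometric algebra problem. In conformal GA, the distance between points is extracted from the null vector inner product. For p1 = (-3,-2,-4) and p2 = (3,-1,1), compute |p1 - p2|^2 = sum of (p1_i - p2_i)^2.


p1 - p2 = (-6, -1, -5)
|p1 - p2|^2 = (-6)^2 + (-1)^2 + (-5)^2
= 36 + 1 + 25
= 62


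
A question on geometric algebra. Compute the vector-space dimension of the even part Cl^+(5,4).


Even subalgebra dimension = 2^(n-1)
n = 5 + 4 = 9
2^(9 - 1) = 2^8 = 256
Verification: sum of C(9,k) for even k = 1 + 36 + 126 + 84 + 9 = 256
Result = 256


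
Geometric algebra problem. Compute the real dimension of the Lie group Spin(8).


Spin(n) double-covers SO(n); both have Lie algebra so(n) of dimension n(n-1)/2.
n = 8
n(n-1) = 8 * 7 = 56
dim Spin(8) = 56/2 = 28


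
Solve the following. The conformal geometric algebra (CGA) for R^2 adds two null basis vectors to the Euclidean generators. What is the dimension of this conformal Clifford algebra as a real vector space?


The conformal model of R^2 uses Cl(3,1): the 2 Euclidean generators plus two extra orthogonal generators e+ (e+^2 = +1) and e- (e-^2 = -1), from which the null vectors e0, einf are built.
Number of generators m = 2 + 2 = 4.
dim Cl(p,q) = 2^m = 2^4 = 16


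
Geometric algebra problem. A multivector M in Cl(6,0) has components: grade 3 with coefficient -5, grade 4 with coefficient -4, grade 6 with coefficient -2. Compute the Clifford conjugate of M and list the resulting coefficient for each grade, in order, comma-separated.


Clifford conjugate sign for grade k: (-1)^(k(k+1)/2)
Grade 3: (-1)^(3*4/2) = (-1)^6 = 1, coeff -5 -> -5
Grade 4: (-1)^(4*5/2) = (-1)^10 = 1, coeff -4 -> -4
Grade 6: (-1)^(6*7/2) = (-1)^21 = -1, coeff -2 -> 2
Conjugated coefficients: -5, -4, 2


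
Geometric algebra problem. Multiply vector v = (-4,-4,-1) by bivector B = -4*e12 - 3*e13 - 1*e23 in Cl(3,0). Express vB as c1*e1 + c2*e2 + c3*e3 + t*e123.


vB has grade-1 (vector) and grade-3 (trivector) parts: vB = (v _| B) + (v ^ B).
Vector part <vB>_1:
  e1: -v2*b12 - v3*b13 = -(-4)*(-4) - (-1)*(-3) = -19
  e2: v1*b12 - v3*b23 = (-4)*(-4) - (-1)*(-1) = 15
  e3: v1*b13 + v2*b23 = (-4)*(-3) + (-4)*(-1) = 16
Trivector part <vB>_3:
  e123: v1*b23 - v2*b13 + v3*b12 = (-4)*(-1) - (-4)*(-3) + (-1)*(-4) = -4
vB = -19*e1 + 15*e2 + 16*e3 - 4*e123


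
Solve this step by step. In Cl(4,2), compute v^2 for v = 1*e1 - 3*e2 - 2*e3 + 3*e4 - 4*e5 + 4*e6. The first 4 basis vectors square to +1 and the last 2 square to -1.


v^2 = sum of c_i^2 * e_i^2
Positive signature terms (e_i^2 = +1): 1^2 + (-3)^2 + (-2)^2 + 3^2 = 23
Negative signature terms (e_j^2 = -1): (-4)^2 + 4^2 = 32
v^2 = 23 - 32 = -9


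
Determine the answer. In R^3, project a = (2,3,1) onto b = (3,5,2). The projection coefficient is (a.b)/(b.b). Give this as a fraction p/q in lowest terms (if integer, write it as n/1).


Projection coefficient = (a . b) / (b . b)
a . b = 2*3 + 3*5 + 1*2
= 6 + 15 + 2 = 23
b . b = 3^2 + 5^2 + 2^2
= 9 + 25 + 4 = 38
Coefficient = 23/38
In lowest terms: 23/38


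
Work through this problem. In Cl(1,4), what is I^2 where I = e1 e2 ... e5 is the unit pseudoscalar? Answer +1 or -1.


The pseudoscalar I = e1...e_n (product of all n generators) of Cl(p,q) satisfies I^2 = (-1)^(q + n(n-1)/2).
p = 1, q = 4, n = p + q = 5
n(n-1)/2 = 5 * 4 / 2 = 10
Exponent = q + n(n-1)/2 = 4 + 10 = 14
I^2 = (-1)^14 = +1


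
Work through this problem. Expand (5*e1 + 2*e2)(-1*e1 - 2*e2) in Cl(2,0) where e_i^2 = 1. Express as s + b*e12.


Expand: (5*e1 + 2*e2)(-1*e1 - 2*e2)
= 5*(-1)*e1e1 + 5*(-2)*e1e2 + 2*(-1)*e2e1 + 2*(-2)*e2e2
Using e1^2 = e2^2 = 1, e2e1 = -e1e2:
Scalar part s = 5*(-1) + 2*(-2) = -5 + (-4) = -9
Bivector part b = 5*(-2) - 2*(-1) = -10 - (-2) = -8
uv = -9 - 8*e12


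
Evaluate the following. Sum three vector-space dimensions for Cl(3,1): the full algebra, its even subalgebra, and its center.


n = 3 + 1 = 4
Total dim = 2^4 = 16
Even subalgebra dim = 2^3 = 8
n is even, so center dim = 1
Sum = 16 + 8 + 1 = 25


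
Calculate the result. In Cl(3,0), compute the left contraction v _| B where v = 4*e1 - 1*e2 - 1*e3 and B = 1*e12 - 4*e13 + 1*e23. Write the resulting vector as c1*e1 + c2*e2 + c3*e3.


Left contraction v _| B = <vB>_1 (grade-1 part of the geometric product vB).
Using e1_|e12 = e2, e2_|e12 = -e1, e1_|e13 = e3, e3_|e13 = -e1, e2_|e23 = e3, e3_|e23 = -e2:
e1 coeff: -v2*b12 - v3*b13 = -(-1)*(1) - (-1)*(-4) = -3
e2 coeff: v1*b12 - v3*b23 = (4)*(1) - (-1)*(1) = 5
e3 coeff: v1*b13 + v2*b23 = (4)*(-4) + (-1)*(1) = -17
v _| B = -3*e1 + 5*e2 - 17*e3


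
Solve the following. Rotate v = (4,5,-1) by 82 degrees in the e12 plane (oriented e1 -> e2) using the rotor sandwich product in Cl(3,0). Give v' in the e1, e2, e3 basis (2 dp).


Rotor R = cos(41deg) - sin(41deg)*e12
Rotation angle theta = 2 * 41 = 82 degrees in the e12 plane (e1 -> e2).
The component perpendicular to the plane (e3) is invariant: v'_3 = v3 = -1.00
cos(82deg) = 0.1392, sin(82deg) = 0.9903
v'_1 = v1*cos(theta) - v2*sin(theta) = 4*0.1392 - 5*0.9903 = -4.39
v'_2 = v1*sin(theta) + v2*cos(theta) = 4*0.9903 + 5*0.1392 = 4.66
v' = -4.39*e1 + 4.66*e2 - 1.00*e3


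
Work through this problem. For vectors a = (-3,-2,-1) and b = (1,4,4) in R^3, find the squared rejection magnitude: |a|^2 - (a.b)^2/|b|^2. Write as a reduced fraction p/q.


|a|^2 = (-3)^2 + (-2)^2 + (-1)^2 = 14
|b|^2 = 1^2 + 4^2 + 4^2 = 33
a . b = (-3)*1 + (-2)*4 + (-1)*4 = -15
(a.b)^2 = (-15)^2 = 225
|rej|^2 = 14 - 225/33
= (462 - 225)/33
= 237/33
In lowest terms: 79/11


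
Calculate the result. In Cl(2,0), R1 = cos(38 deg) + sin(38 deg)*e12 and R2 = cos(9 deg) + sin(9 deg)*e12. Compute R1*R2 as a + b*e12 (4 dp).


Same-plane rotors commute and their half-angles add:
R1*R2 = cos(a1 + a2) + sin(a1 + a2)*e12.
a1 + a2 = 38 + 9 = 47 deg
cos(47 deg) = 0.6820
sin(47 deg) = 0.7314
R1*R2 = 0.6820 + 0.7314*e12
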